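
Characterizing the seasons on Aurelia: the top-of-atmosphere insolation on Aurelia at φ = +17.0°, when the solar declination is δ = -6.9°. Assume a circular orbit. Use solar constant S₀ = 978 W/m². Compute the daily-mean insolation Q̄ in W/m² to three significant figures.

cos H₀ = −tan(+17.0°) tan(-6.900°) = 0.0370, H₀ = 1.5338 rad.
Bracket: H₀ sin φ sin δ + cos φ cos δ sin H₀ = 1.5338×0.29237×-0.12014 + 0.95630×0.99276×0.99932 = -0.053875 + 0.948731 = 0.894856.
Q̄ = (S₀/π) × [bracket] = (978/π) × 0.894856 = 278.6 W/m².

Q̄ ≈ 279 W/m²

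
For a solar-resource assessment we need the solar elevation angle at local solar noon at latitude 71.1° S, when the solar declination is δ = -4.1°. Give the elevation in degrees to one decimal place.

At local noon the hour angle is zero, so the zenith angle equals |ϕ − δ| = |-71.1° − (-4.100°)| = 67.000°.
Elevation = 90° − 67.000° = 23.0°.

23.0°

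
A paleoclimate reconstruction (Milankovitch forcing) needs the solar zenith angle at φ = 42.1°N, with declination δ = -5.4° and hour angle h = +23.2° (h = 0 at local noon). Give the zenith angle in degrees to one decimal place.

θ_z = 52.0°

cos θ_z = sin φ sin δ + cos φ cos δ cos h = -0.063093 + 0.678950 = 0.615857.
θ_z = arccos(0.615857) = 52.0°.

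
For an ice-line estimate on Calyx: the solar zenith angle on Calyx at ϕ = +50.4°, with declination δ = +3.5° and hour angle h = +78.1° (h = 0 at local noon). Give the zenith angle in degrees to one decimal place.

θ_z = 79.7°

cos θ_z = sin ϕ sin δ + cos ϕ cos δ cos h = 0.047039 + 0.131194 = 0.178233.
θ_z = arccos(0.178233) = 79.7°.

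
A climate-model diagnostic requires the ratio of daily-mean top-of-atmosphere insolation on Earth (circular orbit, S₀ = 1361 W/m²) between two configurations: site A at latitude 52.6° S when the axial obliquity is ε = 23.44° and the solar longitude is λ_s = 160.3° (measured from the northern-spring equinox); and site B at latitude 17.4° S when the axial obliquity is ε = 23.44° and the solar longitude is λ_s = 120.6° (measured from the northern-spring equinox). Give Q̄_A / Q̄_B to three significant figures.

— Configuration A (φ=-52.6°):
Solar declination: sin δ = sin ε · sin λ_s = sin 23.44° × sin 160.3° = 0.13409, so δ = +7.706°.
cos H₀ = −tan(-52.6°) tan(+7.706°) = 0.1770, H₀ = 1.3929 rad.
Bracket: H₀ sin φ sin δ + cos φ cos δ sin H₀ = 1.3929×-0.79441×0.13409 + 0.60738×0.99097×0.98421 = -0.148375 + 0.592391 = 0.444016.
Q̄ = (S₀/π) × [bracket] = (1361/π) × 0.444016 = 192.36 W/m².
— Configuration B (φ=-17.4°):
Solar declination: sin δ = sin ε · sin λ_s = sin 23.44° × sin 120.6° = 0.34239, so δ = +20.023°.
cos H₀ = −tan(-17.4°) tan(+20.023°) = 0.1142, H₀ = 1.4563 rad.
Bracket: H₀ sin φ sin δ + cos φ cos δ sin H₀ = 1.4563×-0.29904×0.34239 + 0.95424×0.93956×0.99346 = -0.149108 + 0.890702 = 0.741594.
Q̄ = (S₀/π) × [bracket] = (1361/π) × 0.741594 = 321.27 W/m².
Ratio Q̄_A / Q̄_B = 192.36 / 321.27 = 0.5987.

Q̄_A / Q̄_B ≈ 0.599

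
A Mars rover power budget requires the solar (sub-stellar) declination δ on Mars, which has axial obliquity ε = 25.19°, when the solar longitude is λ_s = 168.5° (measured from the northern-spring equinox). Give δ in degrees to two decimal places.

sin δ = sin ε · sin λ_s = sin 25.19° × sin 168.5° = 0.084855.
δ = arcsin(0.084855) = +4.87°.

δ = +4.87°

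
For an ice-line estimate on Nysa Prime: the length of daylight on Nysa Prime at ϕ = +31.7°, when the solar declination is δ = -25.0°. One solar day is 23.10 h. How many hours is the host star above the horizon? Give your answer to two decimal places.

9.40 h

cos h₀ = −tan ϕ · tan δ = −tan(+31.7°) × tan(-25.000°) = 0.2880, so h₀ = 1.2787 rad = 73.26°.
Daylight = 2h₀/(2π) × 23.10 h = (1.2787/π) × 23.10 = 9.40 h.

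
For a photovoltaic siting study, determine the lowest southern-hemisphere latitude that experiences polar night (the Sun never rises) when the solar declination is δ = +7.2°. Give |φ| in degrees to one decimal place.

|φ| = 82.8°

Polar night requires cos H₀ = −tan φ tan δ ≥ 1, i.e. tan φ tan δ ≤ −1.
The boundary is |tan φ| · |tan δ| = 1, so |φ| = 90° − |δ| = 90° − 7.2° = 82.8° in the southern hemisphere.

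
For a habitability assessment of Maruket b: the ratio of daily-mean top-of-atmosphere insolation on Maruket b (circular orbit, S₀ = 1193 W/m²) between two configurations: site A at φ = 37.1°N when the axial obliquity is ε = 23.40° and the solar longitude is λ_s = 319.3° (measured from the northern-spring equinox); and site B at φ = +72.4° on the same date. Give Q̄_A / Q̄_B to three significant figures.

Q̄_A / Q̄_B ≈ 32.0

— Configuration A (φ=+37.1°):
Solar declination: sin δ = sin ε · sin λ_s = sin 23.40° × sin 319.3° = -0.25898, so δ = -15.010°.
cos H₀ = −tan(+37.1°) tan(-15.010°) = 0.2028, H₀ = 1.3666 rad.
Bracket: H₀ sin φ sin δ + cos φ cos δ sin H₀ = 1.3666×0.60321×-0.25898 + 0.79758×0.96588×0.97922 = -0.213489 + 0.754358 = 0.540869.
Q̄ = (S₀/π) × [bracket] = (1193/π) × 0.540869 = 205.39 W/m².
— Configuration B (φ=+72.4°):
cos H₀ = −tan(+72.4°) tan(-15.010°) = 0.8452, H₀ = 0.5638 rad.
Bracket: H₀ sin φ sin δ + cos φ cos δ sin H₀ = 0.5638×0.95319×-0.25898 + 0.30237×0.96588×0.53438 = -0.139178 + 0.156067 = 0.016889.
Q̄ = (S₀/π) × [bracket] = (1193/π) × 0.016889 = 6.4135 W/m².
Ratio Q̄_A / Q̄_B = 205.39 / 6.4135 = 32.02.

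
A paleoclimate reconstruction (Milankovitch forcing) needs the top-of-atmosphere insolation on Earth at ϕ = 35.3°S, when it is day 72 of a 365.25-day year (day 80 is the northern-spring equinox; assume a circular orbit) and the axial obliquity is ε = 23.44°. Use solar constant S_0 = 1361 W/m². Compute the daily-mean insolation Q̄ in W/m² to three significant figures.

Solar longitude: L_s = 360° × (72 − 80)/365.25 = -7.885°, i.e. -7.885° + 360° = 352.115°.
sin δ = sin 23.44° × sin 352.115° = -0.05457, so δ = -3.128°.
cos h₀ = −tan(-35.3°) tan(-3.128°) = -0.0387, h₀ = 1.6095 rad.
Bracket: h₀ sin ϕ sin δ + cos ϕ cos δ sin h₀ = 1.6095×-0.57786×-0.05457 + 0.81614×0.99851×0.99925 = 0.050754 + 0.814313 = 0.865067.
Q̄ = (S_0/π) × [bracket] = (1361/π) × 0.865067 = 374.8 W/m².

Q̄ ≈ 375 W/m²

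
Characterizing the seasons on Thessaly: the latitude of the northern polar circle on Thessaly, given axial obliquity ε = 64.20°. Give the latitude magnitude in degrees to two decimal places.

25.80°

The polar circle is the lowest latitude that experiences at least one full rotation of continuous daylight at the northern-summer solstice; it lies at |ϕ| = 90° − ε = 90° − 64.20° = 25.80°.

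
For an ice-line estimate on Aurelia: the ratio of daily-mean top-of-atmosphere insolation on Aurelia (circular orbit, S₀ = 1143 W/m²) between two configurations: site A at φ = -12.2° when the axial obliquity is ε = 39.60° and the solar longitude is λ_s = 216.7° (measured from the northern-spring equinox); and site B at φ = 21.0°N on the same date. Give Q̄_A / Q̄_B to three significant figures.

Q̄_A / Q̄_B ≈ 1.57

— Configuration A (φ=-12.2°):
Solar declination: sin δ = sin ε · sin λ_s = sin 39.60° × sin 216.7° = -0.38094, so δ = -22.392°.
cos H₀ = −tan(-12.2°) tan(-22.392°) = -0.0891, H₀ = 1.6600 rad.
Bracket: H₀ sin φ sin δ + cos φ cos δ sin H₀ = 1.6600×-0.21132×-0.38094 + 0.97742×0.92460×0.99602 = 0.133630 + 0.900126 = 1.033756.
Q̄ = (S₀/π) × [bracket] = (1143/π) × 1.033756 = 376.11 W/m².
— Configuration B (φ=+21.0°):
cos H₀ = −tan(+21.0°) tan(-22.392°) = 0.1582, H₀ = 1.4120 rad.
Bracket: H₀ sin φ sin δ + cos φ cos δ sin H₀ = 1.4120×0.35837×-0.38094 + 0.93358×0.92460×0.98741 = -0.192763 + 0.852321 = 0.659558.
Q̄ = (S₀/π) × [bracket] = (1143/π) × 0.659558 = 239.97 W/m².
Ratio Q̄_A / Q̄_B = 376.11 / 239.97 = 1.567.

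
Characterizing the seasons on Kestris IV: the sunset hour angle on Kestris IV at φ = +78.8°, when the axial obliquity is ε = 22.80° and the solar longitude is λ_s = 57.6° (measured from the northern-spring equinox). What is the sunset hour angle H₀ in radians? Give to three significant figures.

Solar declination: sin δ = sin ε · sin λ_s = sin 22.80° × sin 57.6° = 0.32719, so δ = +19.098°.
Sunrise equation: cos H₀ = −tan φ · tan δ = -1.7487 ≤ −1, so the host star never sets (polar day) and H₀ = π.

H₀ = 3.14 rad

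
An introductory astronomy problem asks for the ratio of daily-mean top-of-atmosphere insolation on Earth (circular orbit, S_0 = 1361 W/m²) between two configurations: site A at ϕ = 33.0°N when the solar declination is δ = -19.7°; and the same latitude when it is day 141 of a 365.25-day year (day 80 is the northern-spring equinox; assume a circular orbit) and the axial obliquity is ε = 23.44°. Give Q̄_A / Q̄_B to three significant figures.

— Configuration A (ϕ=+33.0°):
cos h₀ = −tan(+33.0°) tan(-19.700°) = 0.2325, h₀ = 1.3361 rad.
Bracket: h₀ sin ϕ sin δ + cos ϕ cos δ sin h₀ = 1.3361×0.54464×-0.33710 + 0.83867×0.94147×0.97259 = -0.245305 + 0.767940 = 0.522635.
Q̄ = (S_0/π) × [bracket] = (1361/π) × 0.522635 = 226.42 W/m².
— Configuration B (ϕ=+33.0°):
Solar longitude: L_s = 360° × (141 − 80)/365.25 = 60.123°.
sin δ = sin 23.44° × sin 60.123° = 0.34492, so δ = +20.177°.
cos h₀ = −tan(+33.0°) tan(+20.177°) = -0.2386, h₀ = 1.8118 rad.
Bracket: h₀ sin ϕ sin δ + cos ϕ cos δ sin h₀ = 1.8118×0.54464×0.34492 + 0.83867×0.93863×0.97111 = 0.340360 + 0.764459 = 1.104819.
Q̄ = (S_0/π) × [bracket] = (1361/π) × 1.104819 = 478.63 W/m².
Ratio Q̄_A / Q̄_B = 226.42 / 478.63 = 0.4731.

Q̄_A / Q̄_B ≈ 0.473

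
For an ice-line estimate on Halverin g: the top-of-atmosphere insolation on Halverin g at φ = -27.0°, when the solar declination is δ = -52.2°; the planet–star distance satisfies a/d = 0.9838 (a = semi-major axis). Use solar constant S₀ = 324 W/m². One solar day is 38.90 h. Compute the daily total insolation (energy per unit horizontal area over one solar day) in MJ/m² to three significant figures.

cos H₀ = −tan(-27.0°) tan(-52.200°) = -0.6569, H₀ = 2.2875 rad.
Bracket: H₀ sin φ sin δ + cos φ cos δ sin H₀ = 2.2875×-0.45399×-0.79016 + 0.89101×0.61291×0.75400 = 0.820583 + 0.411766 = 1.232349.
Inverse-square distance factor (a/d)² = 0.9838² = 0.967862.
Q̄ = (S₀/π) × 0.967862 × [bracket] = (324/π) × 0.967862 × 1.232349 = 123.01 W/m².
Daily total = Q̄ × 38.90 h × 3600 s/h = 123.01 × 38.90 × 3600 / 10⁶ = 17.23 MJ/m².

17.2 MJ/m²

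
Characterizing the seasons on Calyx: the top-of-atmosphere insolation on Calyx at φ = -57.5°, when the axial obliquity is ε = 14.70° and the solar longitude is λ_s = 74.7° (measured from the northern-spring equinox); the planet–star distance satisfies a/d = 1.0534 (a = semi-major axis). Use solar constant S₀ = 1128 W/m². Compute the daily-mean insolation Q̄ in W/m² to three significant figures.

Solar declination: sin δ = sin ε · sin λ_s = sin 14.70° × sin 74.7° = 0.24476, so δ = +14.168°.
cos H₀ = −tan(-57.5°) tan(+14.168°) = 0.3963, H₀ = 1.1634 rad.
Bracket: H₀ sin φ sin δ + cos φ cos δ sin H₀ = 1.1634×-0.84339×0.24476 + 0.53730×0.96958×0.91814 = -0.240158 + 0.478310 = 0.238152.
Inverse-square distance factor (a/d)² = 1.0534² = 1.109652.
Q̄ = (S₀/π) × 1.109652 × [bracket] = (1128/π) × 1.109652 × 0.238152 = 94.89 W/m².

Q̄ ≈ 94.9 W/m²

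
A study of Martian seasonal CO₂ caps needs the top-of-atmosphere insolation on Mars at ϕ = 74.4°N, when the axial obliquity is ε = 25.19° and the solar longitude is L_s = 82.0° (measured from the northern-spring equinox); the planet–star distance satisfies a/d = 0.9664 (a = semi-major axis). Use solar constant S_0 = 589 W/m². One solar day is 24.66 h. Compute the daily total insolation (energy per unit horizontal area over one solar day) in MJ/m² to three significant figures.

19.8 MJ/m²

Solar declination: sin δ = sin ε · sin L_s = sin 25.19° × sin 82.0° = 0.42148, so δ = +24.928°.
cos h₀ = −tan(+74.4°) tan(+24.928°) = -1.6647 ≤ −1 ⇒ polar day, h₀ = π.
Bracket: h₀ sin ϕ sin δ + cos ϕ cos δ sin h₀ = 3.1416×0.96316×0.42148 + 0.26892×0.90684×0.00000 = 1.275341 + 0.000000 = 1.275341.
Inverse-square distance factor (a/d)² = 0.9664² = 0.933929.
Q̄ = (S_0/π) × 0.933929 × [bracket] = (589/π) × 0.933929 × 1.275341 = 223.31 W/m².
Daily total = Q̄ × 24.66 h × 3600 s/h = 223.31 × 24.66 × 3600 / 10⁶ = 19.82 MJ/m².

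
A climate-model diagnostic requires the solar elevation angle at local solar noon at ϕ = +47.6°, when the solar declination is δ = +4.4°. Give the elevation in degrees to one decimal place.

46.8°

At local noon the hour angle is zero, so the zenith angle equals |ϕ − δ| = |+47.6° − (+4.400°)| = 43.200°.
Elevation = 90° − 43.200° = 46.8°.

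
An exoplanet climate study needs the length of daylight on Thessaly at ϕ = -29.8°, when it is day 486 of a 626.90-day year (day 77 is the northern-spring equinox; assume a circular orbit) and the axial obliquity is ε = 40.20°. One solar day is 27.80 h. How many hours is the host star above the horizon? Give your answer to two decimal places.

17.12 h

Solar longitude: L_s = 360° × (486 − 77)/626.90 = 234.870°.
sin δ = sin 40.20° × sin 234.870° = -0.52789, so δ = -31.863°.
cos h₀ = −tan ϕ · tan δ = −tan(-29.8°) × tan(-31.863°) = -0.3560, so h₀ = 1.9347 rad = 110.85°.
Daylight = 2h₀/(2π) × 27.80 h = (1.9347/π) × 27.80 = 17.12 h.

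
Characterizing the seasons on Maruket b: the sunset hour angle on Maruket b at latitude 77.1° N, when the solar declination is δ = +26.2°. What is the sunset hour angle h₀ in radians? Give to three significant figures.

h₀ = 3.14 rad

Sunrise equation: cos h₀ = −tan ϕ · tan δ = -2.1485 ≤ −1, so the host star never sets (polar day) and h₀ = π.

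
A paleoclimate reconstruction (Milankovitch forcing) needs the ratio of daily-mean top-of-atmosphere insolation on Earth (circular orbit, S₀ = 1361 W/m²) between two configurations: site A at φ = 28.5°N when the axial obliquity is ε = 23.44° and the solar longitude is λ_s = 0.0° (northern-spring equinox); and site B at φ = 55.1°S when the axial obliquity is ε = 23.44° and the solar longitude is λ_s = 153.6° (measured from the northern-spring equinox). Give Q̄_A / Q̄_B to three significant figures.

Q̄_A / Q̄_B ≈ 2.48

— Configuration A (φ=+28.5°):
Solar declination: sin δ = sin ε · sin λ_s = sin 23.44° × sin 0.0° = 0.00000, so δ = +0.000°.
cos H₀ = −tan(+28.5°) tan(+0.000°) = -0.0000, H₀ = 1.5708 rad.
Bracket: H₀ sin φ sin δ + cos φ cos δ sin H₀ = 1.5708×0.47716×0.00000 + 0.87882×1.00000×1.00000 = 0.000000 + 0.878820 = 0.878820.
Q̄ = (S₀/π) × [bracket] = (1361/π) × 0.878820 = 380.72 W/m².
— Configuration B (φ=-55.1°):
Solar declination: sin δ = sin ε · sin λ_s = sin 23.44° × sin 153.6° = 0.17687, so δ = +10.188°.
cos H₀ = −tan(-55.1°) tan(+10.188°) = 0.2576, H₀ = 1.3103 rad.
Bracket: H₀ sin φ sin δ + cos φ cos δ sin H₀ = 1.3103×-0.82015×0.17687 + 0.57215×0.98423×0.96625 = -0.190072 + 0.544122 = 0.354050.
Q̄ = (S₀/π) × [bracket] = (1361/π) × 0.354050 = 153.38 W/m².
Ratio Q̄_A / Q̄_B = 380.72 / 153.38 = 2.482.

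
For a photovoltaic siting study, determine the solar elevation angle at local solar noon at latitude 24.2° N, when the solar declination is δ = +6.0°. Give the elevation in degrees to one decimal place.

71.8°

At local noon the hour angle is zero, so the zenith angle equals |φ − δ| = |+24.2° − (+6.000°)| = 18.200°.
Elevation = 90° − 18.200° = 71.8°.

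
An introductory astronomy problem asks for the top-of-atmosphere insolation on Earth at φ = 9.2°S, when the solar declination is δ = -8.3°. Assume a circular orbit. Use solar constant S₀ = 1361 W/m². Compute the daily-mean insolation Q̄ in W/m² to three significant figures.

cos H₀ = −tan(-9.2°) tan(-8.300°) = -0.0236, H₀ = 1.5944 rad.
Bracket: H₀ sin φ sin δ + cos φ cos δ sin H₀ = 1.5944×-0.15988×-0.14436 + 0.98714×0.98953×0.99972 = 0.036799 + 0.976531 = 1.013330.
Q̄ = (S₀/π) × [bracket] = (1361/π) × 1.013330 = 439.0 W/m².

Q̄ ≈ 439 W/m²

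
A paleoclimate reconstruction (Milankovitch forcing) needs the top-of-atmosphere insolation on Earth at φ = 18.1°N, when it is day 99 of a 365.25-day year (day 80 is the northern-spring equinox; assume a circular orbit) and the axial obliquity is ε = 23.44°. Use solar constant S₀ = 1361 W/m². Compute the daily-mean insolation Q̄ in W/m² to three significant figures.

Solar longitude: λ_s = 360° × (99 − 80)/365.25 = 18.727°.
sin δ = sin 23.44° × sin 18.727° = 0.12771, so δ = +7.337°.
cos H₀ = −tan(+18.1°) tan(+7.337°) = -0.0421, H₀ = 1.6129 rad.
Bracket: H₀ sin φ sin δ + cos φ cos δ sin H₀ = 1.6129×0.31068×0.12771 + 0.95052×0.99181×0.99911 = 0.063995 + 0.941896 = 1.005891.
Q̄ = (S₀/π) × [bracket] = (1361/π) × 1.005891 = 435.8 W/m².

Q̄ ≈ 436 W/m²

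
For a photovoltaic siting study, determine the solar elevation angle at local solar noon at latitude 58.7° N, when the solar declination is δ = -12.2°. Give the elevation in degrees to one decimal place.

At local noon the hour angle is zero, so the zenith angle equals |φ − δ| = |+58.7° − (-12.200°)| = 70.900°.
Elevation = 90° − 70.900° = 19.1°.

19.1°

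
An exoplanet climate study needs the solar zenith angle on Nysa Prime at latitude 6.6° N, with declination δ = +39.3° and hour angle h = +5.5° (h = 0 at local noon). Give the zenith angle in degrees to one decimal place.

θ_z = 33.1°

cos θ_z = sin φ sin δ + cos φ cos δ cos h = 0.072799 + 0.765173 = 0.837972.
θ_z = arccos(0.837972) = 33.1°.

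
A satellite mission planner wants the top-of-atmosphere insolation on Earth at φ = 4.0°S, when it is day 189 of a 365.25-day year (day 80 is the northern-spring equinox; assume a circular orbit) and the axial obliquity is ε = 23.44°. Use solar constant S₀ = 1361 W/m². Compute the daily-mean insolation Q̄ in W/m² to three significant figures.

Solar longitude: λ_s = 360° × (189 − 80)/365.25 = 107.433°.
sin δ = sin 23.44° × sin 107.433° = 0.37952, so δ = +22.304°.
cos H₀ = −tan(-4.0°) tan(+22.304°) = 0.0287, H₀ = 1.5421 rad.
Bracket: H₀ sin φ sin δ + cos φ cos δ sin H₀ = 1.5421×-0.06976×0.37952 + 0.99756×0.92518×0.99959 = -0.040828 + 0.922544 = 0.881716.
Q̄ = (S₀/π) × [bracket] = (1361/π) × 0.881716 = 382.0 W/m².

Q̄ ≈ 382 W/m²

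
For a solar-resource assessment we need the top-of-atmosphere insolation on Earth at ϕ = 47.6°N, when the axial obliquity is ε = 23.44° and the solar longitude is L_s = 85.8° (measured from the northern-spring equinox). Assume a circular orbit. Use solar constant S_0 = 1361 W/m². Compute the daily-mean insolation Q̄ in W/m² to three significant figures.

Solar declination: sin δ = sin ε · sin L_s = sin 23.44° × sin 85.8° = 0.39672, so δ = +23.373°.
cos h₀ = −tan(+47.6°) tan(+23.373°) = -0.4733, h₀ = 2.0638 rad.
Bracket: h₀ sin ϕ sin δ + cos ϕ cos δ sin h₀ = 2.0638×0.73846×0.39672 + 0.67430×0.91794×0.88090 = 0.604615 + 0.545248 = 1.149863.
Q̄ = (S_0/π) × [bracket] = (1361/π) × 1.149863 = 498.1 W/m².

Q̄ ≈ 498 W/m²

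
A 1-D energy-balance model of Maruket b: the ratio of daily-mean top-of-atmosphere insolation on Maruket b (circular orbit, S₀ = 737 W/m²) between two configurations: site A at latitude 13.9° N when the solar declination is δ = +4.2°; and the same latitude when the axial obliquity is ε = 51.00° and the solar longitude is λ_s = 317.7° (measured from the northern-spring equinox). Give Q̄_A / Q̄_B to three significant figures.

Q̄_A / Q̄_B ≈ 1.56

— Configuration A (φ=+13.9°):
cos H₀ = −tan(+13.9°) tan(+4.200°) = -0.0182, H₀ = 1.5890 rad.
Bracket: H₀ sin φ sin δ + cos φ cos δ sin H₀ = 1.5890×0.24023×0.07324 + 0.97072×0.99731×0.99983 = 0.027958 + 0.967944 = 0.995902.
Q̄ = (S₀/π) × [bracket] = (737/π) × 0.995902 = 233.63 W/m².
— Configuration B (φ=+13.9°):
Solar declination: sin δ = sin ε · sin λ_s = sin 51.00° × sin 317.7° = -0.52303, so δ = -31.536°.
cos H₀ = −tan(+13.9°) tan(-31.536°) = 0.1519, H₀ = 1.4183 rad.
Bracket: H₀ sin φ sin δ + cos φ cos δ sin H₀ = 1.4183×0.24023×-0.52303 + 0.97072×0.85231×0.98840 = -0.178206 + 0.817757 = 0.639551.
Q̄ = (S₀/π) × [bracket] = (737/π) × 0.639551 = 150.04 W/m².
Ratio Q̄_A / Q̄_B = 233.63 / 150.04 = 1.557.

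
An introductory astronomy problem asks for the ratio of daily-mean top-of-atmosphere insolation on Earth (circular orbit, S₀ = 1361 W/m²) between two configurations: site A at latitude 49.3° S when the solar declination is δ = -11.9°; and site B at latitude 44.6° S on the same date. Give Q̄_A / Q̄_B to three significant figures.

Q̄_A / Q̄_B ≈ 0.961

— Configuration A (φ=-49.3°):
cos H₀ = −tan(-49.3°) tan(-11.900°) = -0.2450, H₀ = 1.8183 rad.
Bracket: H₀ sin φ sin δ + cos φ cos δ sin H₀ = 1.8183×-0.75813×-0.20620 + 0.65210×0.97851×0.96952 = 0.284248 + 0.618637 = 0.902885.
Q̄ = (S₀/π) × [bracket] = (1361/π) × 0.902885 = 391.15 W/m².
— Configuration B (φ=-44.6°):
cos H₀ = −tan(-44.6°) tan(-11.900°) = -0.2078, H₀ = 1.7801 rad.
Bracket: H₀ sin φ sin δ + cos φ cos δ sin H₀ = 1.7801×-0.70215×-0.20620 + 0.71203×0.97851×0.97817 = 0.257729 + 0.681519 = 0.939248.
Q̄ = (S₀/π) × [bracket] = (1361/π) × 0.939248 = 406.90 W/m².
Ratio Q̄_A / Q̄_B = 391.15 / 406.90 = 0.9613.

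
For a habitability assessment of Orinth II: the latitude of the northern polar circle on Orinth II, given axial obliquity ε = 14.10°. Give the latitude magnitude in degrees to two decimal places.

The polar circle is the lowest latitude that experiences at least one full rotation of continuous daylight at the northern-summer solstice; it lies at |φ| = 90° − ε = 90° − 14.10° = 75.90°.

75.90°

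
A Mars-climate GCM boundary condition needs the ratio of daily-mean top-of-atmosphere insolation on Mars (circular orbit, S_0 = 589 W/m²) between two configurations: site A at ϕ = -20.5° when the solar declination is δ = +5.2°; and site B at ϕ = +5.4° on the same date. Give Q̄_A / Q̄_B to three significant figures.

Q̄_A / Q̄_B ≈ 0.879

— Configuration A (ϕ=-20.5°):
cos h₀ = −tan(-20.5°) tan(+5.200°) = 0.0340, h₀ = 1.5368 rad.
Bracket: h₀ sin ϕ sin δ + cos ϕ cos δ sin h₀ = 1.5368×-0.35021×0.09063 + 0.93667×0.99588×0.99942 = -0.048777 + 0.932270 = 0.883493.
Q̄ = (S_0/π) × [bracket] = (589/π) × 0.883493 = 165.64 W/m².
— Configuration B (ϕ=+5.4°):
cos h₀ = −tan(+5.4°) tan(+5.200°) = -0.0086, h₀ = 1.5794 rad.
Bracket: h₀ sin ϕ sin δ + cos ϕ cos δ sin h₀ = 1.5794×0.09411×0.09063 + 0.99556×0.99588×0.99996 = 0.013471 + 0.991419 = 1.004890.
Q̄ = (S_0/π) × [bracket] = (589/π) × 1.004890 = 188.40 W/m².
Ratio Q̄_A / Q̄_B = 165.64 / 188.40 = 0.8792.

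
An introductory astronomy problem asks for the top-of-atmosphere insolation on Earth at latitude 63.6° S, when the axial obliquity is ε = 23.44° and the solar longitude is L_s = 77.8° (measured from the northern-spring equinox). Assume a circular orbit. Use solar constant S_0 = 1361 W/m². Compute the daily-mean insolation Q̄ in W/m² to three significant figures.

Q̄ ≈ 9.78 W/m²

Solar declination: sin δ = sin ε · sin L_s = sin 23.44° × sin 77.8° = 0.38880, so δ = +22.880°.
cos h₀ = −tan(-63.6°) tan(+22.880°) = 0.8501, h₀ = 0.5546 rad.
Bracket: h₀ sin ϕ sin δ + cos ϕ cos δ sin h₀ = 0.5546×-0.89571×0.38880 + 0.44464×0.92132×0.52657 = -0.193141 + 0.215712 = 0.022571.
Q̄ = (S_0/π) × [bracket] = (1361/π) × 0.022571 = 9.778 W/m².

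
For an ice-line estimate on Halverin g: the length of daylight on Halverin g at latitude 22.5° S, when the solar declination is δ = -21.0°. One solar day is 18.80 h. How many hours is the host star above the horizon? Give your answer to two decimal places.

10.36 h

cos h₀ = −tan ϕ · tan δ = −tan(-22.5°) × tan(-21.000°) = -0.1590, so h₀ = 1.7305 rad = 99.15°.
Daylight = 2h₀/(2π) × 18.80 h = (1.7305/π) × 18.80 = 10.36 h.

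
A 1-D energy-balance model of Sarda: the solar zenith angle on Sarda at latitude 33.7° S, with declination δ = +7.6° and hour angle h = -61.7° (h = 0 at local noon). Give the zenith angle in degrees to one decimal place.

θ_z = 71.5°

cos θ_z = sin φ sin δ + cos φ cos δ cos h = -0.073382 + 0.390955 = 0.317573.
θ_z = arccos(0.317573) = 71.5°.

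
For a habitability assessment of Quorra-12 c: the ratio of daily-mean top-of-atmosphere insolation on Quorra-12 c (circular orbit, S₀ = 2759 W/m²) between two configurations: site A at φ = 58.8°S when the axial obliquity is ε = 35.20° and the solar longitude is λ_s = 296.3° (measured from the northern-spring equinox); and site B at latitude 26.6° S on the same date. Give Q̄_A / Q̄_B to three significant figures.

Q̄_A / Q̄_B ≈ 1.19

— Configuration A (φ=-58.8°):
Solar declination: sin δ = sin ε · sin λ_s = sin 35.20° × sin 296.3° = -0.51676, so δ = -31.115°.
cos H₀ = −tan(-58.8°) tan(-31.115°) = -0.9967, H₀ = 3.0600 rad.
Bracket: H₀ sin φ sin δ + cos φ cos δ sin H₀ = 3.0600×-0.85536×-0.51676 + 0.51803×0.85613×0.08152 = 1.352568 + 0.036154 = 1.388722.
Q̄ = (S₀/π) × [bracket] = (2759/π) × 1.388722 = 1219.6 W/m².
— Configuration B (φ=-26.6°):
cos H₀ = −tan(-26.6°) tan(-31.115°) = -0.3023, H₀ = 1.8779 rad.
Bracket: H₀ sin φ sin δ + cos φ cos δ sin H₀ = 1.8779×-0.44776×-0.51676 + 0.89415×0.85613×0.95322 = 0.434517 + 0.729698 = 1.164215.
Q̄ = (S₀/π) × [bracket] = (2759/π) × 1.164215 = 1022.4 W/m².
Ratio Q̄_A / Q̄_B = 1219.6 / 1022.4 = 1.193.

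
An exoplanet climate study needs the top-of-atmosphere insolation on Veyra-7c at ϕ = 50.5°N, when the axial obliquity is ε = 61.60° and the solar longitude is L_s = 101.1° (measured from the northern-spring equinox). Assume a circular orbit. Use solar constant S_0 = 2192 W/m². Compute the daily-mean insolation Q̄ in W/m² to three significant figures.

Q̄ ≈ 1.46e+03 W/m²

Solar declination: sin δ = sin ε · sin L_s = sin 61.60° × sin 101.1° = 0.86319, so δ = +59.677°.
cos h₀ = −tan(+50.5°) tan(+59.677°) = -2.0741 ≤ −1 ⇒ polar day, h₀ = π.
Bracket: h₀ sin ϕ sin δ + cos ϕ cos δ sin h₀ = 3.1416×0.77162×0.86319 + 0.63608×0.50487×0.00000 = 2.092477 + 0.000000 = 2.092477.
Q̄ = (S_0/π) × [bracket] = (2192/π) × 2.092477 = 1460 W/m².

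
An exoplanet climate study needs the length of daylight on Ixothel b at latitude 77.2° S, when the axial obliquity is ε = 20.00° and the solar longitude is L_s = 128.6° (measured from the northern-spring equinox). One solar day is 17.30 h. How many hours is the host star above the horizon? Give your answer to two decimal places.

0.00 h

Solar declination: sin δ = sin ε · sin L_s = sin 20.00° × sin 128.6° = 0.26730, so δ = +15.503°.
cos h₀ = −tan ϕ · tan δ = 1.2209 ≥ 1, so the host star never rises (polar night) and h₀ = 0.
Daylight = 2h₀/(2π) × 17.30 h = (0.0000/π) × 17.30 = 0.00 h.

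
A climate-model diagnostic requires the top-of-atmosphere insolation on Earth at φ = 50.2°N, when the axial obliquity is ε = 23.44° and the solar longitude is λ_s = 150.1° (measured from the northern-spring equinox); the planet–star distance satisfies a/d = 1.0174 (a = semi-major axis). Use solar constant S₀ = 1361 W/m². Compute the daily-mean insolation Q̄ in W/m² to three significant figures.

Solar declination: sin δ = sin ε · sin λ_s = sin 23.44° × sin 150.1° = 0.19829, so δ = +11.437°.
cos H₀ = −tan(+50.2°) tan(+11.437°) = -0.2428, H₀ = 1.8161 rad.
Bracket: H₀ sin φ sin δ + cos φ cos δ sin H₀ = 1.8161×0.76828×0.19829 + 0.64011×0.98014×0.97007 = 0.276669 + 0.608619 = 0.885288.
Inverse-square distance factor (a/d)² = 1.0174² = 1.035103.
Q̄ = (S₀/π) × 1.035103 × [bracket] = (1361/π) × 1.035103 × 0.885288 = 397.0 W/m².

Q̄ ≈ 397 W/m²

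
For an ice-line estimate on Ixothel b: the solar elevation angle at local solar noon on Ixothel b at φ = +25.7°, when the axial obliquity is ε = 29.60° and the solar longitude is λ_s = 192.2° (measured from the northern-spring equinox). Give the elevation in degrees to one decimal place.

58.3°

Solar declination: sin δ = sin ε · sin λ_s = sin 29.60° × sin 192.2° = -0.10438, so δ = -5.992°.
At local noon the hour angle is zero, so the zenith angle equals |φ − δ| = |+25.7° − (-5.992°)| = 31.692°.
Elevation = 90° − 31.692° = 58.3°.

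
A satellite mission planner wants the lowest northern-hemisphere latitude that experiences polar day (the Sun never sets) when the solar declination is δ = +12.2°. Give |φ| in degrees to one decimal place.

|φ| = 77.8°

Polar day requires cos H₀ = −tan φ tan δ ≤ −1, i.e. tan φ tan δ ≥ 1.
The boundary is |tan φ| · |tan δ| = 1, so |φ| = 90° − |δ| = 90° − 12.2° = 77.8° in the northern hemisphere.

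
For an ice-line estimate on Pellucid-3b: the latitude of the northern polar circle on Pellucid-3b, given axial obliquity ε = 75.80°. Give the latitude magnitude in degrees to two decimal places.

14.20°

The polar circle is the lowest latitude that experiences at least one full rotation of continuous daylight at the northern-summer solstice; it lies at |ϕ| = 90° − ε = 90° − 75.80° = 14.20°.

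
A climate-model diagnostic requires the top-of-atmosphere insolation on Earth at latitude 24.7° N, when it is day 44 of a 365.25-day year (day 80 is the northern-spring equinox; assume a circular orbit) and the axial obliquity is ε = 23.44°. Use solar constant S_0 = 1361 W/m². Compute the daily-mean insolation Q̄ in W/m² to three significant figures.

Q̄ ≈ 320 W/m²

Solar longitude: L_s = 360° × (44 − 80)/365.25 = -35.483°, i.e. -35.483° + 360° = 324.517°.
sin δ = sin 23.44° × sin 324.517° = -0.23090, so δ = -13.350°.
cos h₀ = −tan(+24.7°) tan(-13.350°) = 0.1092, h₀ = 1.4614 rad.
Bracket: h₀ sin ϕ sin δ + cos ϕ cos δ sin h₀ = 1.4614×0.41787×-0.23090 + 0.90851×0.97298×0.99403 = -0.141005 + 0.878685 = 0.737680.
Q̄ = (S_0/π) × [bracket] = (1361/π) × 0.737680 = 319.6 W/m².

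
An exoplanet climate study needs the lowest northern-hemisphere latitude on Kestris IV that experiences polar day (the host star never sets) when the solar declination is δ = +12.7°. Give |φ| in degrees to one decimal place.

|φ| = 77.3°

Polar day requires cos H₀ = −tan φ tan δ ≤ −1, i.e. tan φ tan δ ≥ 1.
The boundary is |tan φ| · |tan δ| = 1, so |φ| = 90° − |δ| = 90° − 12.7° = 77.3° in the northern hemisphere.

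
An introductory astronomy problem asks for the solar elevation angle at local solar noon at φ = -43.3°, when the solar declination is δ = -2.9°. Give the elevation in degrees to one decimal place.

49.6°

At local noon the hour angle is zero, so the zenith angle equals |φ − δ| = |-43.3° − (-2.900°)| = 40.400°.
Elevation = 90° − 40.400° = 49.6°.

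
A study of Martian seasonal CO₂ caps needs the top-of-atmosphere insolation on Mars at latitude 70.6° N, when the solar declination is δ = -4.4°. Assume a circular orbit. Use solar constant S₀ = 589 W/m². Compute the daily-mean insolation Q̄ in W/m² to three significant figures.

Q̄ ≈ 42.3 W/m²

cos H₀ = −tan(+70.6°) tan(-4.400°) = 0.2185, H₀ = 1.3505 rad.
Bracket: H₀ sin φ sin δ + cos φ cos δ sin H₀ = 1.3505×0.94322×-0.07672 + 0.33216×0.99705×0.97584 = -0.097727 + 0.323179 = 0.225452.
Q̄ = (S₀/π) × [bracket] = (589/π) × 0.225452 = 42.27 W/m².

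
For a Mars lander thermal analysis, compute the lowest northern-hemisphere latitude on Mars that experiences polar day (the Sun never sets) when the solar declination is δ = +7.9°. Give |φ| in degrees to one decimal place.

|φ| = 82.1°

Polar day requires cos H₀ = −tan φ tan δ ≤ −1, i.e. tan φ tan δ ≥ 1.
The boundary is |tan φ| · |tan δ| = 1, so |φ| = 90° − |δ| = 90° − 7.9° = 82.1° in the northern hemisphere.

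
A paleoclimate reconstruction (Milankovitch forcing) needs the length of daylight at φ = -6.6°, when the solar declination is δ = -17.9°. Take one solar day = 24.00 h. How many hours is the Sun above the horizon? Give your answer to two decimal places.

cos H₀ = −tan φ · tan δ = −tan(-6.6°) × tan(-17.900°) = -0.0374, so H₀ = 1.6082 rad = 92.14°.
Daylight = 2H₀/(2π) × 24.00 h = (1.6082/π) × 24.00 = 12.29 h.

12.29 h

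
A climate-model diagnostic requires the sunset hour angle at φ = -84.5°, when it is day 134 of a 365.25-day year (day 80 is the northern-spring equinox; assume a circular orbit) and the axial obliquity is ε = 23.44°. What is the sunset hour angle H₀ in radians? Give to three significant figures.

Solar longitude: λ_s = 360° × (134 − 80)/365.25 = 53.224°.
sin δ = sin 23.44° × sin 53.224° = 0.31862, so δ = +18.580°.
cos H₀ = −tan φ · tan δ = 3.4909 ≥ 1, so the Sun never rises (polar night) and H₀ = 0.

H₀ = 0.00 rad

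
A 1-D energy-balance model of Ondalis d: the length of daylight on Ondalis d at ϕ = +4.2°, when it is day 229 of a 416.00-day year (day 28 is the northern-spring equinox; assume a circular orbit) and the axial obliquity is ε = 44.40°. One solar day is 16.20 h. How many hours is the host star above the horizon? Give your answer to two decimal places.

Solar longitude: L_s = 360° × (229 − 28)/416.00 = 173.942°.
sin δ = sin 44.40° × sin 173.942° = 0.07384, so δ = +4.234°.
cos h₀ = −tan ϕ · tan δ = −tan(+4.2°) × tan(+4.234°) = -0.0054, so h₀ = 1.5762 rad = 90.31°.
Daylight = 2h₀/(2π) × 16.20 h = (1.5762/π) × 16.20 = 8.13 h.

8.13 h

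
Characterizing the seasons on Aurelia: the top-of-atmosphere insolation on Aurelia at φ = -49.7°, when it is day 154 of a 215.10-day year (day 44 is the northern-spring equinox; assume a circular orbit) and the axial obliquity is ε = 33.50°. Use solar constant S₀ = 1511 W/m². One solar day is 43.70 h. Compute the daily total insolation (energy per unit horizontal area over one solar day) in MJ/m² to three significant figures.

52.5 MJ/m²

Solar longitude: λ_s = 360° × (154 − 44)/215.10 = 184.100°.
sin δ = sin 33.50° × sin 184.100° = -0.03947, so δ = -2.262°.
cos H₀ = −tan(-49.7°) tan(-2.262°) = -0.0466, H₀ = 1.6174 rad.
Bracket: H₀ sin φ sin δ + cos φ cos δ sin H₀ = 1.6174×-0.76267×-0.03947 + 0.64679×0.99922×0.99891 = 0.048688 + 0.645581 = 0.694269.
Q̄ = (S₀/π) × [bracket] = (1511/π) × 0.694269 = 333.92 W/m².
Daily total = Q̄ × 43.70 h × 3600 s/h = 333.92 × 43.70 × 3600 / 10⁶ = 52.53 MJ/m².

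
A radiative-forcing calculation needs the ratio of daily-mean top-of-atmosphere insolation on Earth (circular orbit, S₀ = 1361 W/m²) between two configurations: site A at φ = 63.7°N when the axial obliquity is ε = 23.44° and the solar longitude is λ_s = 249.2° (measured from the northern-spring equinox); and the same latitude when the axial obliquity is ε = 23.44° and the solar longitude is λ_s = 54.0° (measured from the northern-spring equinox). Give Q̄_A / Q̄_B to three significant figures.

— Configuration A (φ=+63.7°):
Solar declination: sin δ = sin ε · sin λ_s = sin 23.44° × sin 249.2° = -0.37186, so δ = -21.831°.
cos H₀ = −tan(+63.7°) tan(-21.831°) = 0.8105, H₀ = 0.6257 rad.
Bracket: H₀ sin φ sin δ + cos φ cos δ sin H₀ = 0.6257×0.89649×-0.37186 + 0.44307×0.92829×0.58569 = -0.208589 + 0.240893 = 0.032304.
Q̄ = (S₀/π) × [bracket] = (1361/π) × 0.032304 = 13.995 W/m².
— Configuration B (φ=+63.7°):
Solar declination: sin δ = sin ε · sin λ_s = sin 23.44° × sin 54.0° = 0.32182, so δ = +18.773°.
cos H₀ = −tan(+63.7°) tan(+18.773°) = -0.6877, H₀ = 2.3292 rad.
Bracket: H₀ sin φ sin δ + cos φ cos δ sin H₀ = 2.3292×0.89649×0.32182 + 0.44307×0.94680×0.72596 = 0.671994 + 0.304539 = 0.976533.
Q̄ = (S₀/π) × [bracket] = (1361/π) × 0.976533 = 423.05 W/m².
Ratio Q̄_A / Q̄_B = 13.995 / 423.05 = 0.03308.

Q̄_A / Q̄_B ≈ 0.0331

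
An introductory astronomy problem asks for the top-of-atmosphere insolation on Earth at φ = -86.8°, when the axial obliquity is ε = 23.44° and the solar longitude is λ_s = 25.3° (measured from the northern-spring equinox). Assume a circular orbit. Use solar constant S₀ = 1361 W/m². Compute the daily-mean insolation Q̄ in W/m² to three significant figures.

Solar declination: sin δ = sin ε · sin λ_s = sin 23.44° × sin 25.3° = 0.17000, so δ = +9.788°.
cos H₀ = −tan(-86.8°) tan(+9.788°) = 3.0855 ≥ 1 ⇒ polar night, H₀ = 0 and Q̄ = 0.

Q̄ ≈ 0.00 W/m²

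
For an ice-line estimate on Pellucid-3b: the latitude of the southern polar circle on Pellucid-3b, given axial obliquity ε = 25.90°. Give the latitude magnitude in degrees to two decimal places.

64.10°

The polar circle is the lowest latitude that experiences at least one full rotation of continuous darkness at the northern-summer solstice; it lies at |φ| = 90° − ε = 90° − 25.90° = 64.10°.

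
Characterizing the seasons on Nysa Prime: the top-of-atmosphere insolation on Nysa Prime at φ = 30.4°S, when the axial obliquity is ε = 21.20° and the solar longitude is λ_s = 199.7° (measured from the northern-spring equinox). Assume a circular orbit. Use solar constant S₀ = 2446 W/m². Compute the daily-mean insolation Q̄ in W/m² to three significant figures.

Solar declination: sin δ = sin ε · sin λ_s = sin 21.20° × sin 199.7° = -0.12190, so δ = -7.002°.
cos H₀ = −tan(-30.4°) tan(-7.002°) = -0.0721, H₀ = 1.6429 rad.
Bracket: H₀ sin φ sin δ + cos φ cos δ sin H₀ = 1.6429×-0.50603×-0.12190 + 0.86251×0.99254×0.99740 = 0.101342 + 0.853850 = 0.955192.
Q̄ = (S₀/π) × [bracket] = (2446/π) × 0.955192 = 743.7 W/m².

Q̄ ≈ 744 W/m²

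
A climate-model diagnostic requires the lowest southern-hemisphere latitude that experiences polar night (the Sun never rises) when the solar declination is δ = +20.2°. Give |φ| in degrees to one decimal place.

|φ| = 69.8°

Polar night requires cos H₀ = −tan φ tan δ ≥ 1, i.e. tan φ tan δ ≤ −1.
The boundary is |tan φ| · |tan δ| = 1, so |φ| = 90° − |δ| = 90° − 20.2° = 69.8° in the southern hemisphere.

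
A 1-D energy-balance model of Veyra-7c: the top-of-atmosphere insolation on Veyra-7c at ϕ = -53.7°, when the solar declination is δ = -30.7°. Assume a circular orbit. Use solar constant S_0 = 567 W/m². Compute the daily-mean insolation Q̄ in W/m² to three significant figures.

Q̄ ≈ 241 W/m²

cos h₀ = −tan(-53.7°) tan(-30.700°) = -0.8083, h₀ = 2.5121 rad.
Bracket: h₀ sin ϕ sin δ + cos ϕ cos δ sin h₀ = 2.5121×-0.80593×-0.51054 + 0.59201×0.85985×0.58877 = 1.033627 + 0.299707 = 1.333334.
Q̄ = (S_0/π) × [bracket] = (567/π) × 1.333334 = 240.6 W/m².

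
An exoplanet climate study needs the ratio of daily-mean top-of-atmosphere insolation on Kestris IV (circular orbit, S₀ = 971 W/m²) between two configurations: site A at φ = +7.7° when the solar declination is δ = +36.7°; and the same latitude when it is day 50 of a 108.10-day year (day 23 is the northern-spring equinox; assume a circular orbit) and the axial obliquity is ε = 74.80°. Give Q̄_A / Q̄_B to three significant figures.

Q̄_A / Q̄_B ≈ 1.86

— Configuration A (φ=+7.7°):
cos H₀ = −tan(+7.7°) tan(+36.700°) = -0.1008, H₀ = 1.6717 rad.
Bracket: H₀ sin φ sin δ + cos φ cos δ sin H₀ = 1.6717×0.13399×0.59763 + 0.99098×0.80178×0.99491 = 0.133864 + 0.790504 = 0.924368.
Q̄ = (S₀/π) × [bracket] = (971/π) × 0.924368 = 285.70 W/m².
— Configuration B (φ=+7.7°):
Solar longitude: λ_s = 360° × (50 − 23)/108.10 = 89.917°.
sin δ = sin 74.80° × sin 89.917° = 0.96502, so δ = +74.800°.
cos H₀ = −tan(+7.7°) tan(+74.800°) = -0.4976, H₀ = 2.0917 rad.
Bracket: H₀ sin φ sin δ + cos φ cos δ sin H₀ = 2.0917×0.13399×0.96502 + 0.99098×0.26219×0.86739 = 0.270463 + 0.225370 = 0.495833.
Q̄ = (S₀/π) × [bracket] = (971/π) × 0.495833 = 153.25 W/m².
Ratio Q̄_A / Q̄_B = 285.70 / 153.25 = 1.864.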